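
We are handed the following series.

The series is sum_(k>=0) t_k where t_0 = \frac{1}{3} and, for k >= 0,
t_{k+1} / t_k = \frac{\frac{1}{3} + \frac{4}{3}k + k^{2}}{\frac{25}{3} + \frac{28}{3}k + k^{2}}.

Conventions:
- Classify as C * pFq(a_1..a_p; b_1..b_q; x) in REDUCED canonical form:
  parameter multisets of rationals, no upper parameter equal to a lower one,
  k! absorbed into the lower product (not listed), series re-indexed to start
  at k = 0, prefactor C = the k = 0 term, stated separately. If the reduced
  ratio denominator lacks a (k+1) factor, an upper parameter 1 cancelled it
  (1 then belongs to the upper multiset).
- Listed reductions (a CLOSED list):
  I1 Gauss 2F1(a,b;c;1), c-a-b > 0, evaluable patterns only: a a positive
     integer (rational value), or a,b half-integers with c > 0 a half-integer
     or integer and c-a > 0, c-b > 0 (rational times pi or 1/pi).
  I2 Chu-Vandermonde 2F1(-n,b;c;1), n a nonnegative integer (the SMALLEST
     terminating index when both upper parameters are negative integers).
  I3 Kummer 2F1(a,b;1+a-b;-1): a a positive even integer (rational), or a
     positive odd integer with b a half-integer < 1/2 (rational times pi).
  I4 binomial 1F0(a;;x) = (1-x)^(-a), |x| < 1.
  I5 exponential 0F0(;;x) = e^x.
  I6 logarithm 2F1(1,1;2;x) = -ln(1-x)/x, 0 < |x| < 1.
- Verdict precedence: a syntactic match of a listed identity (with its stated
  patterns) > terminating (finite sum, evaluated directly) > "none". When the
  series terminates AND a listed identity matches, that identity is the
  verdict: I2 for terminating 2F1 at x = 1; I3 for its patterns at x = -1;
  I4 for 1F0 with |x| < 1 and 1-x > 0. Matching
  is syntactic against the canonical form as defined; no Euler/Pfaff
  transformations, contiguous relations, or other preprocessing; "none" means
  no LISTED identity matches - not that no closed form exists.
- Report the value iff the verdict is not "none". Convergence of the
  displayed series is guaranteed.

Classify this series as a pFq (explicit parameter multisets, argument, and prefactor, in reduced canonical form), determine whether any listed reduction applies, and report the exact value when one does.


First insight: with t_0 = \frac{1}{3}, factor the ratio over Q (prefactor 1/3): negated roots = parameters.
Ratio: r(k) = 1 * (k+\frac{1}{3}) (k+1) / [(k+\frac{25}{3}) (k+1)] - rational in k, leading ratio 1; with t_0 = \frac{1}{3}, classification follows.

Canonical form: C = \frac{1}{3} times 2F1 with upper {\frac{1}{3}, 1}, lower {\frac{25}{3}}, x = 1. Verdict: Gauss (I1, integer-parameter pattern) matches (x = 1: the Gamma ratio telescopes since c-a-b = 7 > 0 and a = 1 in Z>0). Sum: \frac{22}{63}.


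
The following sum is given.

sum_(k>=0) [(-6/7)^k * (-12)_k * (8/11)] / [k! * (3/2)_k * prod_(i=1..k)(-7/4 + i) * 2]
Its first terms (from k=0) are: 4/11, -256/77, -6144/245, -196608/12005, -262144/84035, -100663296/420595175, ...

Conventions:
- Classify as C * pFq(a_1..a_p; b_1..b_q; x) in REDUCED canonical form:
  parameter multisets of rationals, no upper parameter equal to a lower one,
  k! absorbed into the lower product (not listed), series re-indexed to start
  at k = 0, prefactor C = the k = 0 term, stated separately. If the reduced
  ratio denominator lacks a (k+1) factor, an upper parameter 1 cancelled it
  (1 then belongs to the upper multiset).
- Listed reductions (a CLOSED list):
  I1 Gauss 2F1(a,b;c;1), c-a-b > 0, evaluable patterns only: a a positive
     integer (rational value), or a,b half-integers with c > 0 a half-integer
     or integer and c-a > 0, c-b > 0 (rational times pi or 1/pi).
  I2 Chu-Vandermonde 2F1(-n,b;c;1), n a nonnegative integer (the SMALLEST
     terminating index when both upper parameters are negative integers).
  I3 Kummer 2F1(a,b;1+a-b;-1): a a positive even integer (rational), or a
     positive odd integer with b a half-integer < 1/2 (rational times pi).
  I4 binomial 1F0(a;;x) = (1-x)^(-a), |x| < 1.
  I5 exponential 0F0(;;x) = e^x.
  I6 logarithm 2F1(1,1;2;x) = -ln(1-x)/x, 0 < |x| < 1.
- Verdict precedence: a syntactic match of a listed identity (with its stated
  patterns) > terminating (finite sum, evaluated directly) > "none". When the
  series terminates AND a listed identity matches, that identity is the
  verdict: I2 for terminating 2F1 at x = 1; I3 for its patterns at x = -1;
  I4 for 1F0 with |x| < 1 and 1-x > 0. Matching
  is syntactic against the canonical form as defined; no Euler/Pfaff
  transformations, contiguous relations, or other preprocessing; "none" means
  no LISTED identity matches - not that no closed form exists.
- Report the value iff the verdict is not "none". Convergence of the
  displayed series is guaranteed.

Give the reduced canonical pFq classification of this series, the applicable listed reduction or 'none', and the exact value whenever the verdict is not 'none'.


Prefactor 4/11, argument -6/7: 1F2 with upper {-12} over lower {-3/4, 3/2}. Verdict: terminating - upper -12 stops the sum at k = 12; the 13 terms are added exactly. Its exact value is -22149565572716508447983866310411716/463541102176050755939165911953125.

First insight: with t_0 = 4/11, the lower running product (C = 4/11, x = -6/7) is a rising factorial.
Term ratio: r(k) = (-6/7) * (k-12) / [(k-3/4) (k+3/2) (k+1)] - poly over poly, x = (-6/7) from leading terms; C = 4/11 at k = 0.


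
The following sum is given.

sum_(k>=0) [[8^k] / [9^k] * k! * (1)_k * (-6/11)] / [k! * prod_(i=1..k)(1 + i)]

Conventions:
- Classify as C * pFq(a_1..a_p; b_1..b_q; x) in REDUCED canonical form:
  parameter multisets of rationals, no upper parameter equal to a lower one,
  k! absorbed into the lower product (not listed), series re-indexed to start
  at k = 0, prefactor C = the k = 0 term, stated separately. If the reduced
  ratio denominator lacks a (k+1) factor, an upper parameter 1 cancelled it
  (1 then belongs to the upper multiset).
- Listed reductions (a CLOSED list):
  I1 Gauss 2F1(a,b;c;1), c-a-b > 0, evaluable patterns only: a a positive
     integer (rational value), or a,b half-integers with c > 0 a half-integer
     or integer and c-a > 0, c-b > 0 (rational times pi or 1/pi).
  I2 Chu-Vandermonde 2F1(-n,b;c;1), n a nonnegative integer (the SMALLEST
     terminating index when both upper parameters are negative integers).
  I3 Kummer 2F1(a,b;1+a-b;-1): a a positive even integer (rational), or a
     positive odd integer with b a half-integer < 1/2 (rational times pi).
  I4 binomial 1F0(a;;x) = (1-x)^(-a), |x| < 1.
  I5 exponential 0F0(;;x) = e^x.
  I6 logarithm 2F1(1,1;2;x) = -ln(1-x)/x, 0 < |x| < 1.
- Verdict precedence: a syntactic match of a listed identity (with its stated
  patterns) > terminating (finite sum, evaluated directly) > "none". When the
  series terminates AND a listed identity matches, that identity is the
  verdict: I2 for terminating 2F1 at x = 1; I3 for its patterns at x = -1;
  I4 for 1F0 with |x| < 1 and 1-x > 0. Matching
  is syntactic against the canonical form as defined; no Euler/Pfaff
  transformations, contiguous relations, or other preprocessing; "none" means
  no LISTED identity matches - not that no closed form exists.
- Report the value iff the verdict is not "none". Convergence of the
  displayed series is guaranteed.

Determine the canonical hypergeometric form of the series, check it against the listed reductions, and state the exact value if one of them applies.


x = 8/9 here; the reduced form reads 2F1, upper {1, 1}, lower {2}, C = -6/11. Verdict: the I6 logarithm reduction fires (the logarithm: parameters (1,1;2), x = 8/9). Sum: (27/44) * ln(1/9).

Key step: t_0 = -6/11 here, and the factorial ratio (C = -6/11) (k+a-1)!/(a-1)! is a rising factorial (a)_k.
Consecutive-term ratio: r(k) = (8/9) * (k+1) (k+1) / [(k+2) (k+1)] - rational in k. x = (8/9); t_0 = -6/11; negate the roots.


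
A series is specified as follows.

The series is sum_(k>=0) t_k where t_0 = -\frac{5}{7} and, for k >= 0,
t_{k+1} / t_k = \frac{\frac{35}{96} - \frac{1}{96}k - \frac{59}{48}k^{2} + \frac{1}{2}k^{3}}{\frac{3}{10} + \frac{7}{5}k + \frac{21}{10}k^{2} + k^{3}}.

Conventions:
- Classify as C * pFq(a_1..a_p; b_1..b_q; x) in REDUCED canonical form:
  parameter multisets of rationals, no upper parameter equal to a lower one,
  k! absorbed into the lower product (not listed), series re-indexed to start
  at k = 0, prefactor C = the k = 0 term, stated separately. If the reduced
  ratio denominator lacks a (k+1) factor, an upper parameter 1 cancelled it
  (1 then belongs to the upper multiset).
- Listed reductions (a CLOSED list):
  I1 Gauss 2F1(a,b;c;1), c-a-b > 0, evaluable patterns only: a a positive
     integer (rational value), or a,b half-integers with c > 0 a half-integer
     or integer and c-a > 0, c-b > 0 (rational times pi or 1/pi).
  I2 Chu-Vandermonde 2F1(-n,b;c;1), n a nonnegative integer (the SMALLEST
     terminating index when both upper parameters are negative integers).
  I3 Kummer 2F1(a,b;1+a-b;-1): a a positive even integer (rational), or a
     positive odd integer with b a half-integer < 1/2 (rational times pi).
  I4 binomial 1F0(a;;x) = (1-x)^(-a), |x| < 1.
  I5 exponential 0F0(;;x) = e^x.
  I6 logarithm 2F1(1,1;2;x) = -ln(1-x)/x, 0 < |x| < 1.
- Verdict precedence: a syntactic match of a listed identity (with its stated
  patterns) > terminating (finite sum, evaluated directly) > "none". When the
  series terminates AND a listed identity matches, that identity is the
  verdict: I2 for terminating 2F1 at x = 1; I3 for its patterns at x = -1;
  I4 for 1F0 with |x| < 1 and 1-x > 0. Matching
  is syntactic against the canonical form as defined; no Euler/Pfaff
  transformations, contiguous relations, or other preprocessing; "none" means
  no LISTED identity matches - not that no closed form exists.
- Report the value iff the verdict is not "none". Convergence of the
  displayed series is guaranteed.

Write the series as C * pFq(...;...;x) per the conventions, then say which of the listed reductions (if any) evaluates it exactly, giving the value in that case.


At argument \frac{1}{2}: a 2F1 with upper {-\frac{7}{3}, -\frac{5}{8}}, lower {\frac{3}{5}}, scaled by C = -\frac{5}{7}. Verdict: none. No listed pattern accepts 2F1(-\frac{7}{3}, -\frac{5}{8}; \frac{3}{5}; \frac{1}{2}).

Structural cue: t_0 = -\frac{5}{7} here, and the parameter 1/2 appears in both the upper and lower lists and cancels.
Ratio: r(k) = \frac{1}{2} * (k-\frac{7}{3}) (k-\frac{5}{8}) / [(k+\frac{3}{5}) (k+1)] - rational; roots negated = parameters, x = \frac{1}{2}, C = -\frac{5}{7}.


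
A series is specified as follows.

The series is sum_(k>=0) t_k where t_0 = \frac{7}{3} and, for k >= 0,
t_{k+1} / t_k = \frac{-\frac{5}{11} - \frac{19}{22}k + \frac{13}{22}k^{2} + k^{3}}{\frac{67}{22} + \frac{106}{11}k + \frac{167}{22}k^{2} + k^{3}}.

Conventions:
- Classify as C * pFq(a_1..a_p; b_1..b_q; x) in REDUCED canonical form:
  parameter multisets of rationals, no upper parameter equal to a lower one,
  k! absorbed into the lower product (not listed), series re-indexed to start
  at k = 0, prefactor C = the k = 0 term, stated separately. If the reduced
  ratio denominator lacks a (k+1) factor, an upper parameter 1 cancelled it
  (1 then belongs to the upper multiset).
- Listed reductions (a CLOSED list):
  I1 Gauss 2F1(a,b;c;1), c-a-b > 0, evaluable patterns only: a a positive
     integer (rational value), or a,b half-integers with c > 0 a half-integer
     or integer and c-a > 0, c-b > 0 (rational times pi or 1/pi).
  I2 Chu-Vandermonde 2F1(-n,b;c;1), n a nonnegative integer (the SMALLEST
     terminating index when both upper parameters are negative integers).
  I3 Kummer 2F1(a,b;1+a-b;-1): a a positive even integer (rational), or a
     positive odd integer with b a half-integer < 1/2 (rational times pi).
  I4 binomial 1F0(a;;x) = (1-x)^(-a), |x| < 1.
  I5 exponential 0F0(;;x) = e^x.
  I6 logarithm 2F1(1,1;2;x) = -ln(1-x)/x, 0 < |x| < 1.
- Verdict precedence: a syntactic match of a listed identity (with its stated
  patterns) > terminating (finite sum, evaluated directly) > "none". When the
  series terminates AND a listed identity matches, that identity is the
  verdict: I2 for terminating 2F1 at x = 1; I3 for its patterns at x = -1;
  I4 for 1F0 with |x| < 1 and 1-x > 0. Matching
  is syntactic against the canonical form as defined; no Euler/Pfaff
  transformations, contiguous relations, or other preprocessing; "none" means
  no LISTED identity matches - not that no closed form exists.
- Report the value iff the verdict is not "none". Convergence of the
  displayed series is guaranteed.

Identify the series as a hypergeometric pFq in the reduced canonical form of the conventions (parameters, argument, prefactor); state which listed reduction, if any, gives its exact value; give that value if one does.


Classification (C = \frac{7}{3}): 2F1 with upper {-\frac{10}{11}, 1}, lower {\frac{67}{11}}, argument x = 1. Verdict: Gauss (I1, integer-parameter pattern) applies (x = 1: the Gamma ratio telescopes since c-a-b = 6 > 0 and a = 1 in Z>0). Value: \frac{196}{99}.

The tell: from the first term \frac{7}{3}: cancel k + 1/2 from the displayed ratio first; then prefactor 7/3.
Term ratio: r(k) = 1 * (k-\frac{10}{11}) (k+1) / [(k+\frac{67}{11}) (k+1)] - rational in k. x = 1; t_0 = \frac{7}{3}; negate the roots.


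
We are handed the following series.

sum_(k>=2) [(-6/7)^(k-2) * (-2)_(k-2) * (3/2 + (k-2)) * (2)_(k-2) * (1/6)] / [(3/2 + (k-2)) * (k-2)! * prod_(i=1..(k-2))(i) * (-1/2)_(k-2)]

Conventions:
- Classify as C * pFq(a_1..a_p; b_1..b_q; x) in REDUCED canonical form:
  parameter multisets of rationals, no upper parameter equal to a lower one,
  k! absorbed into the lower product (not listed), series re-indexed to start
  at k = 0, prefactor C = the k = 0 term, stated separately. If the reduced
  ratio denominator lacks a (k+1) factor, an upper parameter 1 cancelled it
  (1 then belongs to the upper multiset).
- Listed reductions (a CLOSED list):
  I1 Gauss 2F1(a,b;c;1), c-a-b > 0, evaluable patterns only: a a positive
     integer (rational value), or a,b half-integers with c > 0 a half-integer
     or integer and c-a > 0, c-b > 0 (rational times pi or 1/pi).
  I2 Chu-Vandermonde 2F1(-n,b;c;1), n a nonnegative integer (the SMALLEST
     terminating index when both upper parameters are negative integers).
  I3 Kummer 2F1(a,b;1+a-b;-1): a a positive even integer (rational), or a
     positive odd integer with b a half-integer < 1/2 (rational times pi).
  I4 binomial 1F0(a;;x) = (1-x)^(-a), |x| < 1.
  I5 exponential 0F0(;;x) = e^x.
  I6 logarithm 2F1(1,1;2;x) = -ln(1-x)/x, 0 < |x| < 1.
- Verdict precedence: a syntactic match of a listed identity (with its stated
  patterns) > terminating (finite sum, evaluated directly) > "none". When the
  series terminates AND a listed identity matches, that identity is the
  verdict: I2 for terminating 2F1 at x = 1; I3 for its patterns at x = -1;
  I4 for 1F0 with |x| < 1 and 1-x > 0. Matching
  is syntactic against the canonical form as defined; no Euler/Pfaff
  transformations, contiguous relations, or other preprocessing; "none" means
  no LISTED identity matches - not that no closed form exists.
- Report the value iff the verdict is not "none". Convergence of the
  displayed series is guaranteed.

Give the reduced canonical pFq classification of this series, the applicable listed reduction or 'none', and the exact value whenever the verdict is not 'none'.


The series (x = -6/7) is 2F2: upper {-2, 2}, lower {-1/2, 1}, prefactor 1/6. Verdict: terminating - no listed pattern fits, but -2 in the upper list cuts the series at k = 2; direct evaluation. Value: -719/294.

First insight: t_0 = 1/6 here, and the denominator's factorial ratio (C = 1/6) is a lower Pochhammer.
Term ratio: r(k) = (-6/7) * (k-2) (k+2) / [(k-1/2) (k+1) (k+1)] - rational in k, leading ratio (-6/7); with t_0 = 1/6, classification follows.


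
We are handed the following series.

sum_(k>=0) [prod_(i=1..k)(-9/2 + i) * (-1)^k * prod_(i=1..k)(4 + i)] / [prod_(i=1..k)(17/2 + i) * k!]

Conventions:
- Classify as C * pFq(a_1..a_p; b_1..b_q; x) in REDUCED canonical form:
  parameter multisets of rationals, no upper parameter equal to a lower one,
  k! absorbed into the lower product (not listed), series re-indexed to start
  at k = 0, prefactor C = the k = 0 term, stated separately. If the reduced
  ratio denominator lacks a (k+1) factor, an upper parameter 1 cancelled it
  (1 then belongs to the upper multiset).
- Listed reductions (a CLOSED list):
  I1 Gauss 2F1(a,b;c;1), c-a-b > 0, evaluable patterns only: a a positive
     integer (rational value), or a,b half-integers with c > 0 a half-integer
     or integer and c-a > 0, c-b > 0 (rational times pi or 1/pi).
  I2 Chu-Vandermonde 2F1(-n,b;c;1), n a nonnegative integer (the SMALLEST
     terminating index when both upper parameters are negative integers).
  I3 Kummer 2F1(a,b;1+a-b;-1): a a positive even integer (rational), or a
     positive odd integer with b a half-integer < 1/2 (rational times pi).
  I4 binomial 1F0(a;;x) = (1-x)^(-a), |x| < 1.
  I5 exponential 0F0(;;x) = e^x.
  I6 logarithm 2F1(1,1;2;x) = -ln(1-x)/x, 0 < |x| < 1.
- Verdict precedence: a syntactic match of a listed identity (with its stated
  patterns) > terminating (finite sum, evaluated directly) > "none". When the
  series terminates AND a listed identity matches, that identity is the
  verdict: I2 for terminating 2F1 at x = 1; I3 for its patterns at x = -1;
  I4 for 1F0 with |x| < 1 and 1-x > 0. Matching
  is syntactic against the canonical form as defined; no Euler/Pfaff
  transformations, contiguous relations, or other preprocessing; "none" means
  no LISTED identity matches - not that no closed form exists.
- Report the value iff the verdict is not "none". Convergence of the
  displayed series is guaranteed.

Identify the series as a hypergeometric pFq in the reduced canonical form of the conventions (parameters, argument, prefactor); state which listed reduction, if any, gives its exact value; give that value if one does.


With C = 1: the canonical form is 2F1(-7/2, 5; 19/2; -1). Verdict at x = -1: Kummer (I3) matches (x = -1; c = 19/2 equals 1+a-b for upper {-7/2, 5}: listed pattern). Exact value: (765765/524288) * pi.

First insight: t_0 being 1, the lower running product (prefactor 1) is a rising factorial.
Ratio: r(k) = (-1) * (k-7/2) (k+5) / [(k+19/2) (k+1)] - rational in k. x = (-1); t_0 = 1; negate the roots.


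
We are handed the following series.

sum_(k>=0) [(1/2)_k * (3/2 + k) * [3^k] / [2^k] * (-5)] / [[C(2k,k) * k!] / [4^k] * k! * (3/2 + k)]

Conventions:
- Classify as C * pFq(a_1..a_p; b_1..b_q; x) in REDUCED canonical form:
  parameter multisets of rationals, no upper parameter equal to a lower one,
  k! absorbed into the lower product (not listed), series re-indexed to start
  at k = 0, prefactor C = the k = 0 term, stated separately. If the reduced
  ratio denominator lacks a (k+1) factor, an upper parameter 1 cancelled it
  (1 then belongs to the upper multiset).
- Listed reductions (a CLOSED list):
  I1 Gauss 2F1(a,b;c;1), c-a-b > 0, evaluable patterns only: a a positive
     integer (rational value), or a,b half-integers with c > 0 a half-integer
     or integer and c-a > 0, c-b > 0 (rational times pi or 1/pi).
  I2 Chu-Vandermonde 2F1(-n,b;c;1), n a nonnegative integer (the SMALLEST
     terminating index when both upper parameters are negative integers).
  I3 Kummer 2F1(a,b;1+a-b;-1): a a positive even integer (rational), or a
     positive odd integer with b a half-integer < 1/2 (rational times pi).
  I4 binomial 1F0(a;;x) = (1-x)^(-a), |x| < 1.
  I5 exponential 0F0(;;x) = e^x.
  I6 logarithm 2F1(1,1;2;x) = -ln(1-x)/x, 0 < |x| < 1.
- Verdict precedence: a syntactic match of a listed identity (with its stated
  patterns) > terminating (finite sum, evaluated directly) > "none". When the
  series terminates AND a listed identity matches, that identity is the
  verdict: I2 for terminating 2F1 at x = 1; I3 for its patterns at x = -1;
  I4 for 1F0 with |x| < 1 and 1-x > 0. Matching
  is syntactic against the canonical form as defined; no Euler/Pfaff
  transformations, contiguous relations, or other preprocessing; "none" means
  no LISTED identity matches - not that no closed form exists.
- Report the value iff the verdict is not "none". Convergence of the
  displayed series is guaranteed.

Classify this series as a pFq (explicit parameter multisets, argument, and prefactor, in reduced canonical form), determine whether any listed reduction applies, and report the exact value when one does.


Key observation: from the first term -5: k + 3/2 divides numerator and denominator alike; prefactor -5 after cancelling.
Ratio: r(k) = (3/2) * 1 / [(k+1)] - rational in k. x = (3/2); t_0 = -5; negate the roots.

x = 3/2 here; the reduced form reads 0F0, upper {-}, lower {-}, C = -5. Verdict at x = 3/2: the I5 exponential reduction matches (the 0F0 exponential series at x = 3/2). Its exact value is (-5) * e^(3/2).


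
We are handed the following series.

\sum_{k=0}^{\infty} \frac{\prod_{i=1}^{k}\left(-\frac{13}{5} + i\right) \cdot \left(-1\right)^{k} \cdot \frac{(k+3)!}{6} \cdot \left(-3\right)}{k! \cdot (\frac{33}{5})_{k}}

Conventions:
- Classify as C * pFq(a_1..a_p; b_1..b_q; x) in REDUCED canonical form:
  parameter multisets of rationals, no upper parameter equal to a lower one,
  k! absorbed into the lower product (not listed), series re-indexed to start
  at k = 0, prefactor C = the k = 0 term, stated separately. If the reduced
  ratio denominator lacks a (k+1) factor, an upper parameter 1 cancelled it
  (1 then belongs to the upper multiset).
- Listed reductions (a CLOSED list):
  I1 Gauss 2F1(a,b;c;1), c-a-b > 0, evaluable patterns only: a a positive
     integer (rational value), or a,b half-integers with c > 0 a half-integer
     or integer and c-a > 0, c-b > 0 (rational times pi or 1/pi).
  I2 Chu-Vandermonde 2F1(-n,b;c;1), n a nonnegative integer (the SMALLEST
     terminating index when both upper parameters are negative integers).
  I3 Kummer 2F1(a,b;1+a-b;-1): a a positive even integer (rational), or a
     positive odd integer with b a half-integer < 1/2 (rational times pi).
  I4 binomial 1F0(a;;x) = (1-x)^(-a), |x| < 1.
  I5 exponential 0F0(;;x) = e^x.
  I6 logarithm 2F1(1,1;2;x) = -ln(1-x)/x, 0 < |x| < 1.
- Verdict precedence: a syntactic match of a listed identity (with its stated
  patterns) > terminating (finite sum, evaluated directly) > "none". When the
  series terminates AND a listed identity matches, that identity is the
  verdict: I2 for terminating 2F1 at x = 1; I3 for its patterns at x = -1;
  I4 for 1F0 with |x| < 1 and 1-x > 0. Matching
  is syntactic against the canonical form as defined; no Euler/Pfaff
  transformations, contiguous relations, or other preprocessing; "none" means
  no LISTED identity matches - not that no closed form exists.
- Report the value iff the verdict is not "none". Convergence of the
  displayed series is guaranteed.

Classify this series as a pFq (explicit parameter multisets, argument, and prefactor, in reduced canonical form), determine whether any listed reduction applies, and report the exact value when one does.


Prefactor -3, argument -1: 2F1 with upper {-\frac{8}{5}, 4} over lower {\frac{33}{5}}. Verdict: Kummer's theorem (I3) matches (x = -1; c = \frac{33}{5} equals 1+a-b for upper {-\frac{8}{5}, 4}: listed pattern). Exact value: -\frac{161}{25}.

First insight: t_0 being -3, the running product (prefactor -3) telescopes to a rising factorial.
Term ratio: r(k) = -1 * (k-\frac{8}{5}) (k+4) / [(k+\frac{33}{5}) (k+1)] - rational; roots negated = parameters, x = -1, C = -3.


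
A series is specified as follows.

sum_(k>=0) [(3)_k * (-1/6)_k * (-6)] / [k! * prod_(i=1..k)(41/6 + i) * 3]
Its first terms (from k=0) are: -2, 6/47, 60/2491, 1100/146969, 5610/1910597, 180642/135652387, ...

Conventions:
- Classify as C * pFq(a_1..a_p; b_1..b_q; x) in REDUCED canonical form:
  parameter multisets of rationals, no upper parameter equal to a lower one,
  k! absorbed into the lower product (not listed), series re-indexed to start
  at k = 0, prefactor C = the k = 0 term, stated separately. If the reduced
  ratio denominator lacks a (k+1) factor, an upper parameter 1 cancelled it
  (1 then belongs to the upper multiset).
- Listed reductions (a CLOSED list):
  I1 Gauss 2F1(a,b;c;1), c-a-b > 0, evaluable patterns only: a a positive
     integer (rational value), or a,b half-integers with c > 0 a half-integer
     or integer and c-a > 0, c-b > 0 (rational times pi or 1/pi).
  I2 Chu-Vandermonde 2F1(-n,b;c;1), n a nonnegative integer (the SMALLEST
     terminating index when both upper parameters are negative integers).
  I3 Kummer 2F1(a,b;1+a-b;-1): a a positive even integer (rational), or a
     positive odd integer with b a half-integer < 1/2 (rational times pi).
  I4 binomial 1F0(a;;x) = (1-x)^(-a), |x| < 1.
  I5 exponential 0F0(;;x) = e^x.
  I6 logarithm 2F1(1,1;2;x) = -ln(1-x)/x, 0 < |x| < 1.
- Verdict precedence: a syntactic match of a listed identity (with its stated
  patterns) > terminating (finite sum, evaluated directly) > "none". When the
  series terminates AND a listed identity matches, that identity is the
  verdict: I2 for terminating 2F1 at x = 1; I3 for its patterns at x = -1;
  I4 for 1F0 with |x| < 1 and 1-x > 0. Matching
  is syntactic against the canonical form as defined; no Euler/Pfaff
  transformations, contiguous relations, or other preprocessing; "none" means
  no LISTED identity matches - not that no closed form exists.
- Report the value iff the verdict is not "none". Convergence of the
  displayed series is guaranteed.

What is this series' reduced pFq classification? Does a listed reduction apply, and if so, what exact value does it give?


Reduced: x = 1, 2F1, upper = {-1/6, 3}, lower = {47/6}, C = -2. Verdict: the Gauss summation I1 matches (x = 1: the Gamma ratio telescopes since c-a-b = 5 > 0 and a = 3 in Z>0). Sum: -1189/648.

Key step: from the first term -2: the lower running product (C = -2) is a rising factorial.
Ratio: r(k) = 1 * (k-1/6) (k+3) / [(k+47/6) (k+1)] - rational in k. x = 1; t_0 = -2; negate the roots.


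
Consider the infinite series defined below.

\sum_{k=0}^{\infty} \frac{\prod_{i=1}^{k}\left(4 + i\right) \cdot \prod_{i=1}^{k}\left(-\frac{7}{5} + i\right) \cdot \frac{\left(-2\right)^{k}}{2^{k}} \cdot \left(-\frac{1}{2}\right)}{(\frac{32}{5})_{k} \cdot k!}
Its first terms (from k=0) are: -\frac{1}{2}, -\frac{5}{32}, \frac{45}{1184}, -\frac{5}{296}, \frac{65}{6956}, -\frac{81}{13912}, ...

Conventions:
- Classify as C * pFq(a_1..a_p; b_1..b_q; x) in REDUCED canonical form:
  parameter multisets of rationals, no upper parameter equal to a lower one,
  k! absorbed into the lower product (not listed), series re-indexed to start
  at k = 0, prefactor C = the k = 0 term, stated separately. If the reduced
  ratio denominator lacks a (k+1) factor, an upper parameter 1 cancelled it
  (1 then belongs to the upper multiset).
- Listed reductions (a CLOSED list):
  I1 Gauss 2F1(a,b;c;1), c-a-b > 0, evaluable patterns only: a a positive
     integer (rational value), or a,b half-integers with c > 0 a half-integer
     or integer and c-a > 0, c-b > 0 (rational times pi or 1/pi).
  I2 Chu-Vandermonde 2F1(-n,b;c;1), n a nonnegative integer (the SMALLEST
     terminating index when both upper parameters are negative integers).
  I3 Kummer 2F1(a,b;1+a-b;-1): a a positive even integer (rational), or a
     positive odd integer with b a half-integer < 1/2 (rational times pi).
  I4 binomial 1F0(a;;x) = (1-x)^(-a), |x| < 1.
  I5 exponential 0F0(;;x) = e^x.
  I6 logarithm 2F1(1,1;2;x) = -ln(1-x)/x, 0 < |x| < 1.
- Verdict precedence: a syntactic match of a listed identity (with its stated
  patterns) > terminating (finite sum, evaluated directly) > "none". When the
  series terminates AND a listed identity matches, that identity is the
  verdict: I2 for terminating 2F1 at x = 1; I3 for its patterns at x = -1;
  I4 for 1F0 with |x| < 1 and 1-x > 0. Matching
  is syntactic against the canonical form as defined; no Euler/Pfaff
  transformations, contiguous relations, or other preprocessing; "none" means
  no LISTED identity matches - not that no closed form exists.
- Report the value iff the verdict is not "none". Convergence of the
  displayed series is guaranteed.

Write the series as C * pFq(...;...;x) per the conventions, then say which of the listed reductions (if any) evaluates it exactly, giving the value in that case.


The series (x = -1) is 2F1: upper {-\frac{2}{5}, 5}, lower {\frac{32}{5}}, prefactor -\frac{1}{2}. Verdict: none here - no I1-I6 shape fits x = -1 with lower {\frac{32}{5}}.

Key observation: t_0 being -\frac{1}{2}, the running product (prefactor -1/2) telescopes to a rising factorial.
Step ratio: r(k) = -1 * (k-\frac{2}{5}) (k+5) / [(k+\frac{32}{5}) (k+1)] - rational in k. x = -1; t_0 = -\frac{1}{2}; negate the roots.


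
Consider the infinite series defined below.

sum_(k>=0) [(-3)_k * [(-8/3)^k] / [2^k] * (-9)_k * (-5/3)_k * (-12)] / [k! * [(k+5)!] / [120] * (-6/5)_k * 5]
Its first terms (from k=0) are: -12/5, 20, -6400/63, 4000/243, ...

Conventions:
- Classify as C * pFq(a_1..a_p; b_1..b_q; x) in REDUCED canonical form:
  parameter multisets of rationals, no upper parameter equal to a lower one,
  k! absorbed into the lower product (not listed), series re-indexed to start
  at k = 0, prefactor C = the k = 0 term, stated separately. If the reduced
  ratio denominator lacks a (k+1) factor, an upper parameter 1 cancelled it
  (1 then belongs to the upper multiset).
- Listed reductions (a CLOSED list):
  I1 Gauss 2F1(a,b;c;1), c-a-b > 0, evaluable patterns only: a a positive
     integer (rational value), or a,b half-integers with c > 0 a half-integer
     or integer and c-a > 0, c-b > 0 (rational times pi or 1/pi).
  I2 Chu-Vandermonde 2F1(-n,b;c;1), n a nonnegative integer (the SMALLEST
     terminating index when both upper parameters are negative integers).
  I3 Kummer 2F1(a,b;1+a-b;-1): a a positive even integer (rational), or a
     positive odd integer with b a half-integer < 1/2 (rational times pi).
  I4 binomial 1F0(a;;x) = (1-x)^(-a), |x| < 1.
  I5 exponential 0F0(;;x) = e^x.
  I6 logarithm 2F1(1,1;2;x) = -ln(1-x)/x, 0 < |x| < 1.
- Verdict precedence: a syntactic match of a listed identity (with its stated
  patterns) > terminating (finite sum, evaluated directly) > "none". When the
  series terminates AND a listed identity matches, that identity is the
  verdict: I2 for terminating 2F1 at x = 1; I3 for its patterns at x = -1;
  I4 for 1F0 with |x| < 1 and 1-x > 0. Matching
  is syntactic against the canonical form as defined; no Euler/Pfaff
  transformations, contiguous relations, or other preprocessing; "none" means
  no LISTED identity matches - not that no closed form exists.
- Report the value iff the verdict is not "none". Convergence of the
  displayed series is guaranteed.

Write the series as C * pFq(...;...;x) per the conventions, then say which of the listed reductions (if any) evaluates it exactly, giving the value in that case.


At argument -4/3: a 3F2 with upper {-9, -3, -5/3}, lower {-6/5, 6}, scaled by C = -12/5. Verdict: terminating at k = 3: the factor (-3)_k kills every later term; summing the 4 survivors is exact. Value: -574312/8505.

The tell: from the first term -12/5: the denominator's factorial ratio (C = -12/5, x = -4/3) is a lower Pochhammer.
Ratio: r(k) = (-4/3) * (k-9) (k-3) (k-5/3) / [(k-6/5) (k+6) (k+1)] ; factor over Q: parameters, x = (-4/3), and C = -12/5.


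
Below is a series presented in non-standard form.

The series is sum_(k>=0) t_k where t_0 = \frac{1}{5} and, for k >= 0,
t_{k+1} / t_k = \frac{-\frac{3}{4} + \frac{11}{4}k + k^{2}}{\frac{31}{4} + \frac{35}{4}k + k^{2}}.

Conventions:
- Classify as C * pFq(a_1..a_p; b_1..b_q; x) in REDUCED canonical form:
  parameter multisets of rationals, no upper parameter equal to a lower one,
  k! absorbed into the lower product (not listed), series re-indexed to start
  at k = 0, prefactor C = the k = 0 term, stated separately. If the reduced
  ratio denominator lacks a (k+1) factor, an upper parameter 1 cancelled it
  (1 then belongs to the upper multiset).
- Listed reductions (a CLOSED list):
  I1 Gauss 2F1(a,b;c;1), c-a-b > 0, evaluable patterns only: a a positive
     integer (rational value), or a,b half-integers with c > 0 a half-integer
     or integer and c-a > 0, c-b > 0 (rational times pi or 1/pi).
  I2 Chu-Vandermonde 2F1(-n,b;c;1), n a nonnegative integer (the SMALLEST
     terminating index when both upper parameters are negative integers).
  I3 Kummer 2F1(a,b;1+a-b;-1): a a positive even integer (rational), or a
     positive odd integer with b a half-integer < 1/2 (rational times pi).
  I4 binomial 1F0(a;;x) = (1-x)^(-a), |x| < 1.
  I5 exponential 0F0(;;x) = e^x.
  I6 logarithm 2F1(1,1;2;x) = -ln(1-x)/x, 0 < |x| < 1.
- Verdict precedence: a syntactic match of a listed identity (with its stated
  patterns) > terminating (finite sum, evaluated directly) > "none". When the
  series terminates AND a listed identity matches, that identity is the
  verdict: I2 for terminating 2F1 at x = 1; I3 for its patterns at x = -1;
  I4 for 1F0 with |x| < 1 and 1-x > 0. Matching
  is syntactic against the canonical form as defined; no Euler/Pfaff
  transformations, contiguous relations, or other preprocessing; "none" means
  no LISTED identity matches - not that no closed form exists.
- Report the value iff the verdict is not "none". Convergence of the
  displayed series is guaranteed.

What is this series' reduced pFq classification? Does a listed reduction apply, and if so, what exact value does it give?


Canonical form: C = \frac{1}{5} times 2F1 with upper {-\frac{1}{4}, 3}, lower {\frac{31}{4}}, x = 1. Verdict: the Gauss summation I1 matches (x = 1: the Gamma ratio telescopes since c-a-b = 5 > 0 and a = 3 in Z>0). Its exact value is \frac{3933}{22400}.

Key observation: with t_0 = \frac{1}{5}, factor the ratio over Q (prefactor 1/5): negated roots = parameters.
Consecutive-term ratio: r(k) = 1 * (k-\frac{1}{4}) (k+3) / [(k+\frac{31}{4}) (k+1)] ; factor over Q: parameters, x = 1, and C = \frac{1}{5}.


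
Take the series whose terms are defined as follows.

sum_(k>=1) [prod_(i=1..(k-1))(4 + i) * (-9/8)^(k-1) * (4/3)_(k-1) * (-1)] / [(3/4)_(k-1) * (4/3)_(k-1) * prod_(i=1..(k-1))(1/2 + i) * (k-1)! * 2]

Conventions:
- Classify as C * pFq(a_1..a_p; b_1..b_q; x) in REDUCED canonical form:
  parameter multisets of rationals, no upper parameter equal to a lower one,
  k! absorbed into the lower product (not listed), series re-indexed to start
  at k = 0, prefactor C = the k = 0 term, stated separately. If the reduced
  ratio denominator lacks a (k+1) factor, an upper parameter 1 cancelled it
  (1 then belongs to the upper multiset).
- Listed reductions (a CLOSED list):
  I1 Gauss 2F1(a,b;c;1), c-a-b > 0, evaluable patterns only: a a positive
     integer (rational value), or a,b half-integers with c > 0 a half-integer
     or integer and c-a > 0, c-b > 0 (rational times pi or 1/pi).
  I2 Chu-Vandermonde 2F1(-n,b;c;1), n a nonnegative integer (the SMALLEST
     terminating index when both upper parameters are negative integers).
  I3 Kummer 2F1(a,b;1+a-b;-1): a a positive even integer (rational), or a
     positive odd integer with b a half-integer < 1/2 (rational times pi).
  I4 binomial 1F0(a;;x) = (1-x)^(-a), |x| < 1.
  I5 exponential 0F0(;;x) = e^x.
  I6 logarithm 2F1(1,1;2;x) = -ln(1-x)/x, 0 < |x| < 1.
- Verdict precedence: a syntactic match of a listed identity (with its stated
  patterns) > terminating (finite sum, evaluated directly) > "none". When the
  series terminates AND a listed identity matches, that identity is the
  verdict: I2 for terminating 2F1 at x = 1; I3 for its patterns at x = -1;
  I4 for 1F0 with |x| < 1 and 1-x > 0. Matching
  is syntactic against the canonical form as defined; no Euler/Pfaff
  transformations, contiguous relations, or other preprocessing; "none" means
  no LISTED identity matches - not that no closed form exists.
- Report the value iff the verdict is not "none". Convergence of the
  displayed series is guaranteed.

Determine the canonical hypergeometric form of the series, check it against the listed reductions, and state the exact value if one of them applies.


The series (x = -9/8) is 1F2: upper {5}, lower {3/4, 3/2}, prefactor -1/2. Verdict: none here - no I1-I6 shape fits x = -9/8 with lower {3/4, 3/2}.

Structural cue: x = (-9/8) and the lower running product (prefactor -1/2) is a rising factorial.
Term ratio: r(k) = (-9/8) * (k+5) / [(k+3/4) (k+3/2) (k+1)] - rational in k. x = (-9/8); t_0 = -1/2; negate the roots.


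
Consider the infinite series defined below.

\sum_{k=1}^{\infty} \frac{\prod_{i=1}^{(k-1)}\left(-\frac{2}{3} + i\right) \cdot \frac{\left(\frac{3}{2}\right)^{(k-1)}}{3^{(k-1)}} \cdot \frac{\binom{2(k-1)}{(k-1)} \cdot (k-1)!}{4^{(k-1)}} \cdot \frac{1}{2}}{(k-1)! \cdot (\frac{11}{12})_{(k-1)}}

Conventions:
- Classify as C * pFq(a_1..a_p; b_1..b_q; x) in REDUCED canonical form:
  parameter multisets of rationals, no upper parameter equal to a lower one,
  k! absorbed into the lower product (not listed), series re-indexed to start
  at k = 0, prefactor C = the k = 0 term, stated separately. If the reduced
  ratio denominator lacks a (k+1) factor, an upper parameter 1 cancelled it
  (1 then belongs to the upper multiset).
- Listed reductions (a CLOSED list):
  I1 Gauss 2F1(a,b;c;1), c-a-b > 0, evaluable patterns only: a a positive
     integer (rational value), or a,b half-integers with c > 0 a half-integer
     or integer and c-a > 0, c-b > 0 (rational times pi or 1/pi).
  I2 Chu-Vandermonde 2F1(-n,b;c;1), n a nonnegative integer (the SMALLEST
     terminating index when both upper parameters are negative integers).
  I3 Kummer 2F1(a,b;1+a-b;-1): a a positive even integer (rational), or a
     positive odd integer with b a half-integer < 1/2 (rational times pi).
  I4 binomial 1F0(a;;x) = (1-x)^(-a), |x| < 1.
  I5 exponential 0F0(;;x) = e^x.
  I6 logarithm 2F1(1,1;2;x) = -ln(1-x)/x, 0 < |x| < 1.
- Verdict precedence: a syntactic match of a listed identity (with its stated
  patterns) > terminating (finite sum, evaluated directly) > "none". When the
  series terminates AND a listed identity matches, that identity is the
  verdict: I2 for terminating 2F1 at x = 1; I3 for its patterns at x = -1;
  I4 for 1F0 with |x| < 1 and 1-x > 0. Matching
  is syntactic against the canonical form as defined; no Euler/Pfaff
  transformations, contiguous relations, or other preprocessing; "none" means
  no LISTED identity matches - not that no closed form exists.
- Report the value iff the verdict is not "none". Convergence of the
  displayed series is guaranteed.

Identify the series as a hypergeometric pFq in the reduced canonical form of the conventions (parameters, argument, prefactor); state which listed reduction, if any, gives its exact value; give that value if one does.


Key observation: x = \frac{1}{2} and C(2k,k) (prefactor 1/2) equals 4^k (1/2)_k / k!.
Consecutive-term ratio: r(k) = \frac{1}{2} * (k+\frac{1}{3}) (k+\frac{1}{2}) / [(k+\frac{11}{12}) (k+1)] - rational; roots negated = parameters, x = \frac{1}{2}, C = \frac{1}{2}.

Reduced: x = \frac{1}{2}, 2F1, upper = {\frac{1}{3}, \frac{1}{2}}, lower = {\frac{11}{12}}, C = \frac{1}{2}. Verdict: none here - no I1-I6 shape fits x = \frac{1}{2} with lower {\frac{11}{12}}.


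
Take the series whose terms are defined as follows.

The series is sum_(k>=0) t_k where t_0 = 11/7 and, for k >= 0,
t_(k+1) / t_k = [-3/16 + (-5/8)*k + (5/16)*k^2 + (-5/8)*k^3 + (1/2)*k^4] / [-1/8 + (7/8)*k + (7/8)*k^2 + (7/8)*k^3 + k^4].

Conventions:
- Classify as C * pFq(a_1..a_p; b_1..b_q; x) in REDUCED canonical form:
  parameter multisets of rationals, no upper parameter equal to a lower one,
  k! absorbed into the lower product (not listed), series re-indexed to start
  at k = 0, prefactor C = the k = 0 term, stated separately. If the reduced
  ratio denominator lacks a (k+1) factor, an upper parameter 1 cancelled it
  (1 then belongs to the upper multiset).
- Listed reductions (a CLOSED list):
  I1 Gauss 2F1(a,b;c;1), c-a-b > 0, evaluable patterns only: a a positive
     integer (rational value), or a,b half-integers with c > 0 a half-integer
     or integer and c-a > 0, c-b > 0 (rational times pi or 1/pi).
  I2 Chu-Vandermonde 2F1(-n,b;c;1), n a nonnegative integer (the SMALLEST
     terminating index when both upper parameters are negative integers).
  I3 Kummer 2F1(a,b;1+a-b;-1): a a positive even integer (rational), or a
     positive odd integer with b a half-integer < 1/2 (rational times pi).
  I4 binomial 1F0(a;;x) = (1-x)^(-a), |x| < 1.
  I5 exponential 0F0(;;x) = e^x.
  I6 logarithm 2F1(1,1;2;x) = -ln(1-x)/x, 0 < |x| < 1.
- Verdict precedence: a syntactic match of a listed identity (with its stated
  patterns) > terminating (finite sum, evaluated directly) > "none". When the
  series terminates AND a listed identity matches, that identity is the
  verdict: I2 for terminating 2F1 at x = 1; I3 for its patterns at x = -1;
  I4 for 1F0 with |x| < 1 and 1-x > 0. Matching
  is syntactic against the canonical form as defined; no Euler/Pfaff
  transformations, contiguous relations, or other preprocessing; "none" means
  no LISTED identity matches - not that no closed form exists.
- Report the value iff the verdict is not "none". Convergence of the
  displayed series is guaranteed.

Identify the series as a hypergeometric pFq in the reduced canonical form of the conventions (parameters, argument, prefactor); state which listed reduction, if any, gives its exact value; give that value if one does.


x = 1/2 here; the reduced form reads 2F1, upper {-3/2, 1/4}, lower {-1/8}, C = 11/7. Verdict: no listed reduction: x = 1/2 and upper {-3/2, 1/4} fail every I1-I6 pattern.

Key step: x = (1/2) and cancel k^2 + 1 from the displayed ratio first; then prefactor 11/7.
Step ratio: r(k) = (1/2) * (k-3/2) (k+1/4) / [(k-1/8) (k+1)] - rational in k. x = (1/2); t_0 = 11/7; negate the roots.
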